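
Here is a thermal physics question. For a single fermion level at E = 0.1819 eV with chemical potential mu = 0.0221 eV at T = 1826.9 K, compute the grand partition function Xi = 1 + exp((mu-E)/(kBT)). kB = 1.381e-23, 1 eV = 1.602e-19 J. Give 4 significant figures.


Step 1: (mu - E) = 0.0221 - 0.1819 = -0.1598 eV
Step 2: x = (mu-E)*eV/(kB*T) = -0.1598*1.602e-19/(1.381e-23*1826.9) = -1.015
Step 3: exp(x) = 0.3625
Step 4: Xi = 1 + 0.3625 = 1.363

1.363


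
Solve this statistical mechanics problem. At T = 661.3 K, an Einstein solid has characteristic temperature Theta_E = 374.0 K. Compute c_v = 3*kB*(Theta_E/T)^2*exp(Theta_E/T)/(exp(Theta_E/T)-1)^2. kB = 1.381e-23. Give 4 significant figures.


Step 1: x = Theta_E/T = 374.0/661.3 = 0.5656
Step 2: x^2 = 0.3198
Step 3: exp(x) = 1.76
Step 4: c_v = 3*1.381e-23*0.3198*1.76/(1.76-1)^2 = 4.034e-23

4.034e-23


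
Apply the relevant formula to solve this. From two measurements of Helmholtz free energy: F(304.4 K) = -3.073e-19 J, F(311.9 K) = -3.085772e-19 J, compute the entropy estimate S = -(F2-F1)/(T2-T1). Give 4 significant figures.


Step 1: dF = F2 - F1 = -3.085772e-19 - (-3.073e-19) = -1.2772e-21 J
Step 2: dT = T2 - T1 = 311.9 - 304.4 = 7.5 K
Step 3: S = -dF/dT = -(-1.2772e-21)/7.5 = 1.703e-22 J/K

1.703e-22


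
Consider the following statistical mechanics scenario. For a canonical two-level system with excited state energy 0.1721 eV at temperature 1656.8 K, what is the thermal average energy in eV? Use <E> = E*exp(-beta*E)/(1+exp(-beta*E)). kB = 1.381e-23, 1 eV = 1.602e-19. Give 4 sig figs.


Step 1: beta*E = 0.1721*1.602e-19/(1.381e-23*1656.8) = 1.205
Step 2: exp(-beta*E) = 0.2997
Step 3: <E> = 0.1721*0.2997/(1+0.2997) = 0.03968 eV

0.03968


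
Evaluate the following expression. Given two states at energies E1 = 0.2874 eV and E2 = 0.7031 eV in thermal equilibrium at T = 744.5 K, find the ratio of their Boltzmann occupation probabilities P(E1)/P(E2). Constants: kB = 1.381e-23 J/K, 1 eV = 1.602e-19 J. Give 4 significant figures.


Step 1: Compute energy difference dE = E1 - E2 = 0.2874 - 0.7031 = -0.4157 eV
Step 2: Convert to Joules: dE_J = -0.4157 * 1.602e-19 = -6.66e-20 J
Step 3: Compute exponent = -dE_J / (kB * T) = -(-6.66e-20) / (1.381e-23 * 744.5) = 6.477
Step 4: P(E1)/P(E2) = exp(6.477) = 650.1

650.1


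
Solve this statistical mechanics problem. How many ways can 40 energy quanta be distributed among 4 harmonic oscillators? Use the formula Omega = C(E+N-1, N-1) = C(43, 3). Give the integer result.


Step 1: Use binomial coefficient C(43, 3)
Step 2: Numerator = 43! / 40!
Step 3: Denominator = 3!
Step 4: Omega = 12341

12341


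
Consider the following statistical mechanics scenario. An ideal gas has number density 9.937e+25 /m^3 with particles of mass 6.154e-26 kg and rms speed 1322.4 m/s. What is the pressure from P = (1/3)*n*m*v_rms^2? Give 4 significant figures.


Step 1: v_rms^2 = 1322.4^2 = 1.749e+06
Step 2: n*m = 9.937e+25*6.154e-26 = 6.115
Step 3: P = (1/3)*6.115*1.749e+06 = 3.565e+06 Pa

3.565e+06


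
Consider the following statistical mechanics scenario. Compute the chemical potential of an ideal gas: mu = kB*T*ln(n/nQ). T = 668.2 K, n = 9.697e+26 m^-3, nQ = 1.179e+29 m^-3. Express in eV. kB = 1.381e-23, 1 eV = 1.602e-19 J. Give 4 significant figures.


Step 1: n/nQ = 9.697e+26/1.179e+29 = 0.008225
Step 2: ln(n/nQ) = -4.801
Step 3: mu = kB*T*ln(n/nQ) = 9.228e-21*-4.801 = -4.43e-20 J
Step 4: Convert to eV: -4.43e-20/1.602e-19 = -0.2765 eV

-0.2765


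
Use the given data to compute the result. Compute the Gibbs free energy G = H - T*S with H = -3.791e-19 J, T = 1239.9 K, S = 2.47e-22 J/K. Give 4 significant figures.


Step 1: T*S = 1239.9 * 2.47e-22 = 3.063e-19 J
Step 2: G = H - T*S = -3.791e-19 - 3.063e-19
Step 3: G = -6.854e-19 J

-6.854e-19


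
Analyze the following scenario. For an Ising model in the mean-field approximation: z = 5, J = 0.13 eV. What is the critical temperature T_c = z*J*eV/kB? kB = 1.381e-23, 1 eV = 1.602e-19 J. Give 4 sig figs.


Step 1: z*J = 5*0.13 = 0.65 eV
Step 2: Convert to Joules: 0.65*1.602e-19 = 1.041e-19 J
Step 3: T_c = 1.041e-19 / 1.381e-23 = 7540 K

7540


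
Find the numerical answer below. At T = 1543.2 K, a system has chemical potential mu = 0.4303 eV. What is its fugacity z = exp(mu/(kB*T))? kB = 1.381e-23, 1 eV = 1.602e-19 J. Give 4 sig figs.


Step 1: Convert mu to Joules: 0.4303*1.602e-19 = 6.893e-20 J
Step 2: kB*T = 1.381e-23*1543.2 = 2.131e-20 J
Step 3: mu/(kB*T) = 3.235
Step 4: z = exp(3.235) = 25.4

25.4


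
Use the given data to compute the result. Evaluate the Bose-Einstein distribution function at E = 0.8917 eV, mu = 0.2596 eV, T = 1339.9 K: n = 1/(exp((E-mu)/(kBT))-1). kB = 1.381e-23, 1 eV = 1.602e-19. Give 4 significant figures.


Step 1: (E - mu) = 0.6321 eV
Step 2: x = (E-mu)*eV/(kB*T) = 0.6321*1.602e-19/(1.381e-23*1339.9) = 5.472
Step 3: exp(x) = 238
Step 4: n = 1/(exp(x)-1) = 0.004219

0.004219


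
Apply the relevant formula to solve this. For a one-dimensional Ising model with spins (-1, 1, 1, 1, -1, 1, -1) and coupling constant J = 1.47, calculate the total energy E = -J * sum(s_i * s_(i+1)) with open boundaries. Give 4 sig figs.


Step 1: Nearest-neighbor products: -1, 1, 1, -1, -1, -1
Step 2: Sum of products = -2
Step 3: E = -1.47 * -2 = 2.94

2.94


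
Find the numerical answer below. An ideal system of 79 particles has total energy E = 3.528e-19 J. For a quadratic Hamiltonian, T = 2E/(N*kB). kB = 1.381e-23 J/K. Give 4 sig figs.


Step 1: Numerator = 2*E = 2*3.528e-19 = 7.056e-19 J
Step 2: Denominator = N*kB = 79*1.381e-23 = 1.091e-21
Step 3: T = 7.056e-19 / 1.091e-21 = 646.8 K

646.8


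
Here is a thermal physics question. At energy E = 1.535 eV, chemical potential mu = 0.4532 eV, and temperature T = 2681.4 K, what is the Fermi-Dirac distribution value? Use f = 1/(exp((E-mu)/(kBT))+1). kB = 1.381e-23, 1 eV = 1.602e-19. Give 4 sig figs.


Step 1: (E - mu) = 1.535 - 0.4532 = 1.082 eV
Step 2: Convert: (E-mu)*eV = 1.733e-19 J
Step 3: x = (E-mu)*eV/(kB*T) = 4.68
Step 4: f = 1/(exp(4.68)+1) = 0.009193

0.009193


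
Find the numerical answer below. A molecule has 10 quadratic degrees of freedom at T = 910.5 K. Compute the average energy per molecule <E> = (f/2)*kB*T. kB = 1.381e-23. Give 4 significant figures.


Step 1: f/2 = 10/2 = 5
Step 2: kB*T = 1.381e-23 * 910.5 = 1.257e-20
Step 3: <E> = 5 * 1.257e-20 = 6.287e-20 J

6.287e-20


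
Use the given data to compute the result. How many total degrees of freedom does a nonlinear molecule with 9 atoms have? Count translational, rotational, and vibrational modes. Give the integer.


Step 1: Translational DOF = 3
Step 2: Rotational DOF (nonlinear) = 3
Step 3: Vibrational DOF = 3*9 - 6 = 21
Step 4: Total = 3 + 3 + 21 = 27

27


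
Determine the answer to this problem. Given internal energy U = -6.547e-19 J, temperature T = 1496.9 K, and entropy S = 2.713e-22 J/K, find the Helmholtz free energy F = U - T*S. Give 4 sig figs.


Step 1: T*S = 1496.9 * 2.713e-22 = 4.061e-19 J
Step 2: F = U - T*S = -6.547e-19 - 4.061e-19
Step 3: F = -1.061e-18 J

-1.061e-18


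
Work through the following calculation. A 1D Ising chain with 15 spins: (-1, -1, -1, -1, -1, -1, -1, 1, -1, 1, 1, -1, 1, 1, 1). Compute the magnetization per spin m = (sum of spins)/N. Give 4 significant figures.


Step 1: Count up spins (+1): 6, down spins (-1): 9
Step 2: Total magnetization M = 6 - 9 = -3
Step 3: m = M/N = -3/15 = -0.2

-0.2


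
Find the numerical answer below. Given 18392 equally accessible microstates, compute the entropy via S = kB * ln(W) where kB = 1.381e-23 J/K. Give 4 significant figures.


Step 1: ln(W) = ln(18392) = 9.82
Step 2: S = kB * ln(W) = 1.381e-23 * 9.82
Step 3: S = 1.356e-22 J/K

1.356e-22


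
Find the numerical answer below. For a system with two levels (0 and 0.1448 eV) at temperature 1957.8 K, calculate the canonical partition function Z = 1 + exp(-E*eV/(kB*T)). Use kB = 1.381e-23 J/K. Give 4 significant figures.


Step 1: Compute beta*E = E*eV/(kB*T) = 0.1448*1.602e-19/(1.381e-23*1957.8) = 0.858
Step 2: exp(-beta*E) = exp(-0.858) = 0.424
Step 3: Z = 1 + 0.424 = 1.424

1.424


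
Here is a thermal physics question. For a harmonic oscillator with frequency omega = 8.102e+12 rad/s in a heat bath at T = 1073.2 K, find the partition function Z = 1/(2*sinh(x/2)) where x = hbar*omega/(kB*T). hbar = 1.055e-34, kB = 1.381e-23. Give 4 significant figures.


Step 1: Compute x = hbar*omega/(kB*T) = 1.055e-34*8.102e+12/(1.381e-23*1073.2) = 0.05767
Step 2: x/2 = 0.02884
Step 3: sinh(x/2) = 0.02884
Step 4: Z = 1/(2*0.02884) = 17.34

17.34


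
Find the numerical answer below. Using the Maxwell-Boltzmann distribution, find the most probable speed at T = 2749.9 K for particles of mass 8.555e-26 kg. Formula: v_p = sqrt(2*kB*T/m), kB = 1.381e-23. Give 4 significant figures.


Step 1: Numerator = 2*kB*T = 2*1.381e-23*2749.9 = 7.595e-20
Step 2: Ratio = 7.595e-20 / 8.555e-26 = 8.878e+05
Step 3: v_p = sqrt(8.878e+05) = 942.2 m/s

942.2


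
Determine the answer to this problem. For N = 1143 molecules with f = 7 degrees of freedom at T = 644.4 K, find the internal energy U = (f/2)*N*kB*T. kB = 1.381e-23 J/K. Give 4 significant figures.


Step 1: f/2 = 7/2 = 3.5
Step 2: N*kB*T = 1143*1.381e-23*644.4 = 1.017e-17
Step 3: U = 3.5 * 1.017e-17 = 3.56e-17 J

3.56e-17


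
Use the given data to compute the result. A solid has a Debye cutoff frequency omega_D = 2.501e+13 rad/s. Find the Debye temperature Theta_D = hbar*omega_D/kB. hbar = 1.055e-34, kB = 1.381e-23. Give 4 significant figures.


Step 1: hbar*omega_D = 1.055e-34 * 2.501e+13 = 2.639e-21 J
Step 2: Theta_D = 2.639e-21 / 1.381e-23
Step 3: Theta_D = 191.1 K

191.1


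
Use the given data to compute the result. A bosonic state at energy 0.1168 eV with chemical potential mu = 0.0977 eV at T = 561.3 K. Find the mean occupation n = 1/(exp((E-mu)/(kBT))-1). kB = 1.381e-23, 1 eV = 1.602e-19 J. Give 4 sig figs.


Step 1: (E - mu) = 0.0191 eV
Step 2: x = (E-mu)*eV/(kB*T) = 0.0191*1.602e-19/(1.381e-23*561.3) = 0.3947
Step 3: exp(x) = 1.484
Step 4: n = 1/(exp(x)-1) = 2.066

2.066


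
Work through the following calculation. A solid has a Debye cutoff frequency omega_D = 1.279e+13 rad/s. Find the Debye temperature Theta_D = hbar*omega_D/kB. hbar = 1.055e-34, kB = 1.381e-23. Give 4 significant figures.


Step 1: hbar*omega_D = 1.055e-34 * 1.279e+13 = 1.349e-21 J
Step 2: Theta_D = 1.349e-21 / 1.381e-23
Step 3: Theta_D = 97.71 K

97.71


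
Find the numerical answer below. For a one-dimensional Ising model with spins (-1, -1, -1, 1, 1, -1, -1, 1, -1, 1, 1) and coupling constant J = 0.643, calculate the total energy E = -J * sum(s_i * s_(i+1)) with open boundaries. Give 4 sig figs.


Step 1: Nearest-neighbor products: 1, 1, -1, 1, -1, 1, -1, -1, -1, 1
Step 2: Sum of products = 0
Step 3: E = -0.643 * 0 = 0

0


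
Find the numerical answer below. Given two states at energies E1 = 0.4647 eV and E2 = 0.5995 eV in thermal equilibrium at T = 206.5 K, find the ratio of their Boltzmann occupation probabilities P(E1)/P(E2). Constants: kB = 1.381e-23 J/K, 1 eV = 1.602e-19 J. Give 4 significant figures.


Step 1: Compute energy difference dE = E1 - E2 = 0.4647 - 0.5995 = -0.1348 eV
Step 2: Convert to Joules: dE_J = -0.1348 * 1.602e-19 = -2.159e-20 J
Step 3: Compute exponent = -dE_J / (kB * T) = -(-2.159e-20) / (1.381e-23 * 206.5) = 7.572
Step 4: P(E1)/P(E2) = exp(7.572) = 1944

1944


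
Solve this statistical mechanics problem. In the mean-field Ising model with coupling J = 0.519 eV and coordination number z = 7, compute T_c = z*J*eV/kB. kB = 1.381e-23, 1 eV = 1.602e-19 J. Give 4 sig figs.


Step 1: z*J = 7*0.519 = 3.633 eV
Step 2: Convert to Joules: 3.633*1.602e-19 = 5.82e-19 J
Step 3: T_c = 5.82e-19 / 1.381e-23 = 4.214e+04 K

4.214e+04


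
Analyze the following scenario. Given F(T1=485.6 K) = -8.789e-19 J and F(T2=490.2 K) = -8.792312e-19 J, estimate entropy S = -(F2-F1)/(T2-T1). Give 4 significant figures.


Step 1: dF = F2 - F1 = -8.792312e-19 - (-8.789e-19) = -3.312e-22 J
Step 2: dT = T2 - T1 = 490.2 - 485.6 = 4.6 K
Step 3: S = -dF/dT = -(-3.312e-22)/4.6 = 7.2e-23 J/K

7.2e-23


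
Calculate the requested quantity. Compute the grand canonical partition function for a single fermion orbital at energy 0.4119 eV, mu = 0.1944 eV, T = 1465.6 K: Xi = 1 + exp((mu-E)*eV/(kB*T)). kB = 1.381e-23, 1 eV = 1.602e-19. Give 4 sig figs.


Step 1: (mu - E) = 0.1944 - 0.4119 = -0.2175 eV
Step 2: x = (mu-E)*eV/(kB*T) = -0.2175*1.602e-19/(1.381e-23*1465.6) = -1.722
Step 3: exp(x) = 0.1788
Step 4: Xi = 1 + 0.1788 = 1.179

1.179


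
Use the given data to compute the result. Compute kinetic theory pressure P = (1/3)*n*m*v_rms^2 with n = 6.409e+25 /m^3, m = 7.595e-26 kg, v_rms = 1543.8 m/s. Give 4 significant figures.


Step 1: v_rms^2 = 1543.8^2 = 2.383e+06
Step 2: n*m = 6.409e+25*7.595e-26 = 4.868
Step 3: P = (1/3)*4.868*2.383e+06 = 3.867e+06 Pa

3.867e+06


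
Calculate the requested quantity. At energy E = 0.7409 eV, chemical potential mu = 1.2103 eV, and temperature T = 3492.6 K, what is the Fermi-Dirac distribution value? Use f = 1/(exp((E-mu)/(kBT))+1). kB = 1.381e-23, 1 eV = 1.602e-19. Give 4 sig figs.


Step 1: (E - mu) = 0.7409 - 1.2103 = -0.4694 eV
Step 2: Convert: (E-mu)*eV = -7.52e-20 J
Step 3: x = (E-mu)*eV/(kB*T) = -1.559
Step 4: f = 1/(exp(-1.559)+1) = 0.8262

0.8262


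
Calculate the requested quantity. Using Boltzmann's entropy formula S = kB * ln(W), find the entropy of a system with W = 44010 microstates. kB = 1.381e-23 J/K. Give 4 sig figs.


Step 1: ln(W) = ln(44010) = 10.69
Step 2: S = kB * ln(W) = 1.381e-23 * 10.69
Step 3: S = 1.477e-22 J/K

1.477e-22


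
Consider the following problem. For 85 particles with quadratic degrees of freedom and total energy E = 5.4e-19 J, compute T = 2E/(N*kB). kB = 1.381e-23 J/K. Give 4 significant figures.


Step 1: Numerator = 2*E = 2*5.4e-19 = 1.08e-18 J
Step 2: Denominator = N*kB = 85*1.381e-23 = 1.174e-21
Step 3: T = 1.08e-18 / 1.174e-21 = 920 K

920


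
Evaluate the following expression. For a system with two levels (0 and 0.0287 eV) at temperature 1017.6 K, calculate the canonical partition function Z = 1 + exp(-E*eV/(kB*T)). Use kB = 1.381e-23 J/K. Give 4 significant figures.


Step 1: Compute beta*E = E*eV/(kB*T) = 0.0287*1.602e-19/(1.381e-23*1017.6) = 0.3272
Step 2: exp(-beta*E) = exp(-0.3272) = 0.721
Step 3: Z = 1 + 0.721 = 1.721

1.721


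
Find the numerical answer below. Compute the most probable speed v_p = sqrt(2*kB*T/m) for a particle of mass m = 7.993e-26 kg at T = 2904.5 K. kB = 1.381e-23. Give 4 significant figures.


Step 1: Numerator = 2*kB*T = 2*1.381e-23*2904.5 = 8.022e-20
Step 2: Ratio = 8.022e-20 / 7.993e-26 = 1.004e+06
Step 3: v_p = sqrt(1.004e+06) = 1002 m/s

1002


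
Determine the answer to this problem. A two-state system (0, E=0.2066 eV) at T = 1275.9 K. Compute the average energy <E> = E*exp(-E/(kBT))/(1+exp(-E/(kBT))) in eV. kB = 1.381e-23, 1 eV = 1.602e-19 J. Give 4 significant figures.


Step 1: beta*E = 0.2066*1.602e-19/(1.381e-23*1275.9) = 1.878
Step 2: exp(-beta*E) = 0.1528
Step 3: <E> = 0.2066*0.1528/(1+0.1528) = 0.02739 eV

0.02739


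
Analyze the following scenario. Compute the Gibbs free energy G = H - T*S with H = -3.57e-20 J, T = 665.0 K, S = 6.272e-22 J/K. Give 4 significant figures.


Step 1: T*S = 665.0 * 6.272e-22 = 4.171e-19 J
Step 2: G = H - T*S = -3.57e-20 - 4.171e-19
Step 3: G = -4.528e-19 J

-4.528e-19


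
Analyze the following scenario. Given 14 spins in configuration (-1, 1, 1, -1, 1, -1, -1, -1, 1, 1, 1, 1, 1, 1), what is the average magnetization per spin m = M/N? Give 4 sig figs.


Step 1: Count up spins (+1): 9, down spins (-1): 5
Step 2: Total magnetization M = 9 - 5 = 4
Step 3: m = M/N = 4/14 = 0.2857

0.2857


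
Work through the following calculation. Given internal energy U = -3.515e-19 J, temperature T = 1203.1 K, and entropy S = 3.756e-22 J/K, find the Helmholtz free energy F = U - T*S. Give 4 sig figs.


Step 1: T*S = 1203.1 * 3.756e-22 = 4.519e-19 J
Step 2: F = U - T*S = -3.515e-19 - 4.519e-19
Step 3: F = -8.034e-19 J

-8.034e-19


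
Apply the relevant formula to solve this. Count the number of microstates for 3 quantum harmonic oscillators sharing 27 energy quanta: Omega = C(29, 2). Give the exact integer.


Step 1: Use binomial coefficient C(29, 2)
Step 2: Numerator = 29! / 27!
Step 3: Denominator = 2!
Step 4: Omega = 406

406


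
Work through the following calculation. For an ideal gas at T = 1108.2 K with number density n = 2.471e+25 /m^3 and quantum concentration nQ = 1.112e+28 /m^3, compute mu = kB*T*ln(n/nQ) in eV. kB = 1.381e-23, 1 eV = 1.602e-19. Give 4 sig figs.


Step 1: n/nQ = 2.471e+25/1.112e+28 = 0.002222
Step 2: ln(n/nQ) = -6.109
Step 3: mu = kB*T*ln(n/nQ) = 1.53e-20*-6.109 = -9.35e-20 J
Step 4: Convert to eV: -9.35e-20/1.602e-19 = -0.5836 eV

-0.5836


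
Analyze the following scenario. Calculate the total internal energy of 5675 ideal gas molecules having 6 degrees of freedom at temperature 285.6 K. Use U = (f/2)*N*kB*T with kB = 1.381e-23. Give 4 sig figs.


Step 1: f/2 = 6/2 = 3.0
Step 2: N*kB*T = 5675*1.381e-23*285.6 = 2.238e-17
Step 3: U = 3.0 * 2.238e-17 = 6.715e-17 J

6.715e-17


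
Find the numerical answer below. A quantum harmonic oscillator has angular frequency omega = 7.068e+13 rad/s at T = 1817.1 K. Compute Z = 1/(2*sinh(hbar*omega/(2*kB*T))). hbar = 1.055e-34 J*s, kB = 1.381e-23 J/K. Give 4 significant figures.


Step 1: Compute x = hbar*omega/(kB*T) = 1.055e-34*7.068e+13/(1.381e-23*1817.1) = 0.2972
Step 2: x/2 = 0.1486
Step 3: sinh(x/2) = 0.1491
Step 4: Z = 1/(2*0.1491) = 3.353

3.353


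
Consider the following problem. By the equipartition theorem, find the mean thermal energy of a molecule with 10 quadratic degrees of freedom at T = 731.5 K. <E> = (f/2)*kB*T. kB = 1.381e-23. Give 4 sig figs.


Step 1: f/2 = 10/2 = 5
Step 2: kB*T = 1.381e-23 * 731.5 = 1.01e-20
Step 3: <E> = 5 * 1.01e-20 = 5.051e-20 J

5.051e-20


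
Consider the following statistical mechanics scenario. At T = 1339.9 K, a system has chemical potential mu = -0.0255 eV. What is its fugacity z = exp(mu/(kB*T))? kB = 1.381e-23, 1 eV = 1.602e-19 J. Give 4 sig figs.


Step 1: Convert mu to Joules: -0.0255*1.602e-19 = -4.085e-21 J
Step 2: kB*T = 1.381e-23*1339.9 = 1.85e-20 J
Step 3: mu/(kB*T) = -0.2208
Step 4: z = exp(-0.2208) = 0.8019

0.8019


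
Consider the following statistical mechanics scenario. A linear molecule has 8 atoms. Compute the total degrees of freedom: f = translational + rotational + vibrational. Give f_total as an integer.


Step 1: Translational DOF = 3
Step 2: Rotational DOF (linear) = 2
Step 3: Vibrational DOF = 3*8 - 5 = 19
Step 4: Total = 3 + 2 + 19 = 24

24


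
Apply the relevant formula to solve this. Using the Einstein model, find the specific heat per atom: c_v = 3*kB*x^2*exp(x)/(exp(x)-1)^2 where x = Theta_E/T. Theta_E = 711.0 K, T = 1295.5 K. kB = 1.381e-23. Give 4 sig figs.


Step 1: x = Theta_E/T = 711.0/1295.5 = 0.5488
Step 2: x^2 = 0.3012
Step 3: exp(x) = 1.731
Step 4: c_v = 3*1.381e-23*0.3012*1.731/(1.731-1)^2 = 4.041e-23

4.041e-23


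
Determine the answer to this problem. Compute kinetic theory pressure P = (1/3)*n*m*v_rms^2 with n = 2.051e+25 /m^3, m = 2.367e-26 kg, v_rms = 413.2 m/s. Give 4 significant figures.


Step 1: v_rms^2 = 413.2^2 = 1.707e+05
Step 2: n*m = 2.051e+25*2.367e-26 = 0.4855
Step 3: P = (1/3)*0.4855*1.707e+05 = 2.763e+04 Pa

2.763e+04


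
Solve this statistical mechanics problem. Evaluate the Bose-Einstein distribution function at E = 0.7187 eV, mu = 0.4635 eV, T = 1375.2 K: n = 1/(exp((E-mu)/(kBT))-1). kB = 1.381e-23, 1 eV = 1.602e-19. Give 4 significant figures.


Step 1: (E - mu) = 0.2552 eV
Step 2: x = (E-mu)*eV/(kB*T) = 0.2552*1.602e-19/(1.381e-23*1375.2) = 2.153
Step 3: exp(x) = 8.608
Step 4: n = 1/(exp(x)-1) = 0.1314

0.1314


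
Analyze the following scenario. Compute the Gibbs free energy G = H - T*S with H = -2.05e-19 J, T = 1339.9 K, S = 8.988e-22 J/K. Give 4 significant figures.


Step 1: T*S = 1339.9 * 8.988e-22 = 1.204e-18 J
Step 2: G = H - T*S = -2.05e-19 - 1.204e-18
Step 3: G = -1.409e-18 J

-1.409e-18


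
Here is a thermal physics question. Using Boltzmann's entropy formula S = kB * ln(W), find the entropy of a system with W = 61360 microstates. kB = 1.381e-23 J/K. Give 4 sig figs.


Step 1: ln(W) = ln(61360) = 11.02
Step 2: S = kB * ln(W) = 1.381e-23 * 11.02
Step 3: S = 1.522e-22 J/K

1.522e-22


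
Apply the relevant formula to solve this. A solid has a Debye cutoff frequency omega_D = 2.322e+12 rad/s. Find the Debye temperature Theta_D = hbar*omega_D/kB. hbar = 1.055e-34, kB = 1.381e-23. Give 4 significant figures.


Step 1: hbar*omega_D = 1.055e-34 * 2.322e+12 = 2.45e-22 J
Step 2: Theta_D = 2.45e-22 / 1.381e-23
Step 3: Theta_D = 17.74 K

17.74


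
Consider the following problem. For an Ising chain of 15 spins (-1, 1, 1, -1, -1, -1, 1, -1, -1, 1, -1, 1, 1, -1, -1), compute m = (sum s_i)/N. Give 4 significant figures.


Step 1: Count up spins (+1): 6, down spins (-1): 9
Step 2: Total magnetization M = 6 - 9 = -3
Step 3: m = M/N = -3/15 = -0.2

-0.2


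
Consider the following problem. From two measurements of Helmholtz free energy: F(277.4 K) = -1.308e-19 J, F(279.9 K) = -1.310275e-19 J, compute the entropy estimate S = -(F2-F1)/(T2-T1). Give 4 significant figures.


Step 1: dF = F2 - F1 = -1.310275e-19 - (-1.308e-19) = -2.275e-22 J
Step 2: dT = T2 - T1 = 279.9 - 277.4 = 2.5 K
Step 3: S = -dF/dT = -(-2.275e-22)/2.5 = 9.1e-23 J/K

9.1e-23


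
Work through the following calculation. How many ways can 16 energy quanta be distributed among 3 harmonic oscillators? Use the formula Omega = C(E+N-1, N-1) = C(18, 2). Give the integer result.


Step 1: Use binomial coefficient C(18, 2)
Step 2: Numerator = 18! / 16!
Step 3: Denominator = 2!
Step 4: Omega = 153

153


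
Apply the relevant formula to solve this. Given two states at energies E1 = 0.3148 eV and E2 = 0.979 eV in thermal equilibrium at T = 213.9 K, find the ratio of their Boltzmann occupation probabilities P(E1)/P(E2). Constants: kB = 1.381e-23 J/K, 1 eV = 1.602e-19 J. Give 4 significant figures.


Step 1: Compute energy difference dE = E1 - E2 = 0.3148 - 0.979 = -0.6642 eV
Step 2: Convert to Joules: dE_J = -0.6642 * 1.602e-19 = -1.064e-19 J
Step 3: Compute exponent = -dE_J / (kB * T) = -(-1.064e-19) / (1.381e-23 * 213.9) = 36.02
Step 4: P(E1)/P(E2) = exp(36.02) = 4.403e+15

4.403e+15


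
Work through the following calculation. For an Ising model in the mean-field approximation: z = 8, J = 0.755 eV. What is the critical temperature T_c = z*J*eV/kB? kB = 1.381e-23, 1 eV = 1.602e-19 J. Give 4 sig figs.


Step 1: z*J = 8*0.755 = 6.04 eV
Step 2: Convert to Joules: 6.04*1.602e-19 = 9.676e-19 J
Step 3: T_c = 9.676e-19 / 1.381e-23 = 7.007e+04 K

7.007e+04


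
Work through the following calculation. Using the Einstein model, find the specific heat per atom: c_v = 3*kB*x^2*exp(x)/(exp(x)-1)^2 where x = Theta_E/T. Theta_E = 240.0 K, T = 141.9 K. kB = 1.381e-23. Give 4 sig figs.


Step 1: x = Theta_E/T = 240.0/141.9 = 1.691
Step 2: x^2 = 2.861
Step 3: exp(x) = 5.427
Step 4: c_v = 3*1.381e-23*2.861*5.427/(5.427-1)^2 = 3.282e-23

3.282e-23


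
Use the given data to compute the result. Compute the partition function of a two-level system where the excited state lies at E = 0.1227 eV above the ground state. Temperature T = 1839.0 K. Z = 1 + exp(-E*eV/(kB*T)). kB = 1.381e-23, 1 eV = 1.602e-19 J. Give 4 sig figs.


Step 1: Compute beta*E = E*eV/(kB*T) = 0.1227*1.602e-19/(1.381e-23*1839.0) = 0.774
Step 2: exp(-beta*E) = exp(-0.774) = 0.4612
Step 3: Z = 1 + 0.4612 = 1.461

1.461


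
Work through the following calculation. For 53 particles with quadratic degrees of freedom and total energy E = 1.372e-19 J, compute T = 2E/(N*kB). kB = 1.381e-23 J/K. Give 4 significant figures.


Step 1: Numerator = 2*E = 2*1.372e-19 = 2.744e-19 J
Step 2: Denominator = N*kB = 53*1.381e-23 = 7.319e-22
Step 3: T = 2.744e-19 / 7.319e-22 = 374.9 K

374.9


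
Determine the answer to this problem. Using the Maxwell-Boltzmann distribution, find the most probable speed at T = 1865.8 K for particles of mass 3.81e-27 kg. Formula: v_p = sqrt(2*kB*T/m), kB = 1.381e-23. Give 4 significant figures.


Step 1: Numerator = 2*kB*T = 2*1.381e-23*1865.8 = 5.153e-20
Step 2: Ratio = 5.153e-20 / 3.81e-27 = 1.353e+07
Step 3: v_p = sqrt(1.353e+07) = 3678 m/s

3678


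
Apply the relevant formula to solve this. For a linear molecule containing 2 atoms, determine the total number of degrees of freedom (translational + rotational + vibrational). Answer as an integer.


Step 1: Translational DOF = 3
Step 2: Rotational DOF (linear) = 2
Step 3: Vibrational DOF = 3*2 - 5 = 1
Step 4: Total = 3 + 2 + 1 = 6

6


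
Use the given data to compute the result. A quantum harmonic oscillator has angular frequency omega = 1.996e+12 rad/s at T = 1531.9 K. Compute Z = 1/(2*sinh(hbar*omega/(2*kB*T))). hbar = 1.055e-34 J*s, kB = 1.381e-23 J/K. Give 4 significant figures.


Step 1: Compute x = hbar*omega/(kB*T) = 1.055e-34*1.996e+12/(1.381e-23*1531.9) = 0.009954
Step 2: x/2 = 0.004977
Step 3: sinh(x/2) = 0.004977
Step 4: Z = 1/(2*0.004977) = 100.5

100.5


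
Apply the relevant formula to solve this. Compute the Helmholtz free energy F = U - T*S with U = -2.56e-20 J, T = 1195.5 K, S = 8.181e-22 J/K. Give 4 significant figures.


Step 1: T*S = 1195.5 * 8.181e-22 = 9.78e-19 J
Step 2: F = U - T*S = -2.56e-20 - 9.78e-19
Step 3: F = -1.004e-18 J

-1.004e-18


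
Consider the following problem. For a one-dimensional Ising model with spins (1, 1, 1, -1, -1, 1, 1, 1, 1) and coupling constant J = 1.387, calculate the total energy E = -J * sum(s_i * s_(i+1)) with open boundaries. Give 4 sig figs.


Step 1: Nearest-neighbor products: 1, 1, -1, 1, -1, 1, 1, 1
Step 2: Sum of products = 4
Step 3: E = -1.387 * 4 = -5.548

-5.548


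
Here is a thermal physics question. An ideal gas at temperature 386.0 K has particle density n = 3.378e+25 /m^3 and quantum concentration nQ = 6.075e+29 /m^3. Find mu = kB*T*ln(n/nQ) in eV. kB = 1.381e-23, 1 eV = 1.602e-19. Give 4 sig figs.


Step 1: n/nQ = 3.378e+25/6.075e+29 = 5.56e-05
Step 2: ln(n/nQ) = -9.797
Step 3: mu = kB*T*ln(n/nQ) = 5.331e-21*-9.797 = -5.223e-20 J
Step 4: Convert to eV: -5.223e-20/1.602e-19 = -0.326 eV

-0.326


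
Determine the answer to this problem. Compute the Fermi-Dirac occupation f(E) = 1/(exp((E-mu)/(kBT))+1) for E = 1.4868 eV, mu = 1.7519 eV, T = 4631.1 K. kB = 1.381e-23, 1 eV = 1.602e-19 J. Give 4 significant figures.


Step 1: (E - mu) = 1.4868 - 1.7519 = -0.2651 eV
Step 2: Convert: (E-mu)*eV = -4.247e-20 J
Step 3: x = (E-mu)*eV/(kB*T) = -0.664
Step 4: f = 1/(exp(-0.664)+1) = 0.6602

0.6602


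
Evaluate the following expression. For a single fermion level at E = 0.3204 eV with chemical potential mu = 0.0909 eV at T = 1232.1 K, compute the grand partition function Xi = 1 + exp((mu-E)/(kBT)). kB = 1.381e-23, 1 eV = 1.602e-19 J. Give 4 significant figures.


Step 1: (mu - E) = 0.0909 - 0.3204 = -0.2295 eV
Step 2: x = (mu-E)*eV/(kB*T) = -0.2295*1.602e-19/(1.381e-23*1232.1) = -2.161
Step 3: exp(x) = 0.1152
Step 4: Xi = 1 + 0.1152 = 1.115

1.115


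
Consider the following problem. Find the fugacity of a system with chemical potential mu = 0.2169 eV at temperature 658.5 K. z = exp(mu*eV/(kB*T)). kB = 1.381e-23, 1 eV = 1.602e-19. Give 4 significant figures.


Step 1: Convert mu to Joules: 0.2169*1.602e-19 = 3.475e-20 J
Step 2: kB*T = 1.381e-23*658.5 = 9.094e-21 J
Step 3: mu/(kB*T) = 3.821
Step 4: z = exp(3.821) = 45.65

45.65


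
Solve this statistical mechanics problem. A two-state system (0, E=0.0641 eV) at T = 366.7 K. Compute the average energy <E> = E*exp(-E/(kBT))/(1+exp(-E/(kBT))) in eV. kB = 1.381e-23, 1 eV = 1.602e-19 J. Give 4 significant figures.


Step 1: beta*E = 0.0641*1.602e-19/(1.381e-23*366.7) = 2.028
Step 2: exp(-beta*E) = 0.1316
Step 3: <E> = 0.0641*0.1316/(1+0.1316) = 0.007456 eV

0.007456


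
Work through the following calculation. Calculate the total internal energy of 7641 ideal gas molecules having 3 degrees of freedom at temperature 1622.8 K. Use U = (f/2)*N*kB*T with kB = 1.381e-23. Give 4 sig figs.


Step 1: f/2 = 3/2 = 1.5
Step 2: N*kB*T = 7641*1.381e-23*1622.8 = 1.712e-16
Step 3: U = 1.5 * 1.712e-16 = 2.569e-16 J

2.569e-16


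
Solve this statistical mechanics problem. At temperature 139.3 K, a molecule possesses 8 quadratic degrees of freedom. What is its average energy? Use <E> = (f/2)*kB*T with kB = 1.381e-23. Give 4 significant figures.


Step 1: f/2 = 8/2 = 4
Step 2: kB*T = 1.381e-23 * 139.3 = 1.924e-21
Step 3: <E> = 4 * 1.924e-21 = 7.695e-21 J

7.695e-21


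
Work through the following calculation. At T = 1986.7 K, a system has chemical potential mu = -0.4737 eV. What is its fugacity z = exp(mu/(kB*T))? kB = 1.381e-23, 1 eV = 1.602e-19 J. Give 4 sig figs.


Step 1: Convert mu to Joules: -0.4737*1.602e-19 = -7.589e-20 J
Step 2: kB*T = 1.381e-23*1986.7 = 2.744e-20 J
Step 3: mu/(kB*T) = -2.766
Step 4: z = exp(-2.766) = 0.06292

0.06292


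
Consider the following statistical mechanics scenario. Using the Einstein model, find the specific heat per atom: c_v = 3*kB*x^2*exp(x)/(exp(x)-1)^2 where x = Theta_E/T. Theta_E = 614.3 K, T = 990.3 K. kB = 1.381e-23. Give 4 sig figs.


Step 1: x = Theta_E/T = 614.3/990.3 = 0.6203
Step 2: x^2 = 0.3848
Step 3: exp(x) = 1.86
Step 4: c_v = 3*1.381e-23*0.3848*1.86/(1.86-1)^2 = 4.013e-23

4.013e-23


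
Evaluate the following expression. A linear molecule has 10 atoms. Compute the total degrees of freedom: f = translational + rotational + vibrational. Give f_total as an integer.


Step 1: Translational DOF = 3
Step 2: Rotational DOF (linear) = 2
Step 3: Vibrational DOF = 3*10 - 5 = 25
Step 4: Total = 3 + 2 + 25 = 30

30


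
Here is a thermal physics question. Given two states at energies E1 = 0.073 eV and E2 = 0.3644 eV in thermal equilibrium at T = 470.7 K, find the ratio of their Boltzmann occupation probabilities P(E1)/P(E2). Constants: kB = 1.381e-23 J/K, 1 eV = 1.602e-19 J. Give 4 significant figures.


Step 1: Compute energy difference dE = E1 - E2 = 0.073 - 0.3644 = -0.2914 eV
Step 2: Convert to Joules: dE_J = -0.2914 * 1.602e-19 = -4.668e-20 J
Step 3: Compute exponent = -dE_J / (kB * T) = -(-4.668e-20) / (1.381e-23 * 470.7) = 7.181
Step 4: P(E1)/P(E2) = exp(7.181) = 1315

1315


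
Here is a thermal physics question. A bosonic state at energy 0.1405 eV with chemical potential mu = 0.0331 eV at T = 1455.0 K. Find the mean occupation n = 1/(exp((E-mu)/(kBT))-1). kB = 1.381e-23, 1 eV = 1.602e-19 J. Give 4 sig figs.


Step 1: (E - mu) = 0.1074 eV
Step 2: x = (E-mu)*eV/(kB*T) = 0.1074*1.602e-19/(1.381e-23*1455.0) = 0.8563
Step 3: exp(x) = 2.354
Step 4: n = 1/(exp(x)-1) = 0.7384

0.7384


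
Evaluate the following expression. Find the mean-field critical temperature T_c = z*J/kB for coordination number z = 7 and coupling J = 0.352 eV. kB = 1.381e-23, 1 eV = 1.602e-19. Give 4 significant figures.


Step 1: z*J = 7*0.352 = 2.464 eV
Step 2: Convert to Joules: 2.464*1.602e-19 = 3.947e-19 J
Step 3: T_c = 3.947e-19 / 1.381e-23 = 2.858e+04 K

2.858e+04


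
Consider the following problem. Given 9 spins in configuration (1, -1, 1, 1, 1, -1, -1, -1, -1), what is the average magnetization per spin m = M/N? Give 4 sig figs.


Step 1: Count up spins (+1): 4, down spins (-1): 5
Step 2: Total magnetization M = 4 - 5 = -1
Step 3: m = M/N = -1/9 = -0.1111

-0.1111


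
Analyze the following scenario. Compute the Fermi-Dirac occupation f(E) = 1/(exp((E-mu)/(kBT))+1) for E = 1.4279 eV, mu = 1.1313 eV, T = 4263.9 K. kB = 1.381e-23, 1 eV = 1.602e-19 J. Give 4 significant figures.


Step 1: (E - mu) = 1.4279 - 1.1313 = 0.2966 eV
Step 2: Convert: (E-mu)*eV = 4.752e-20 J
Step 3: x = (E-mu)*eV/(kB*T) = 0.8069
Step 4: f = 1/(exp(0.8069)+1) = 0.3085

0.3085


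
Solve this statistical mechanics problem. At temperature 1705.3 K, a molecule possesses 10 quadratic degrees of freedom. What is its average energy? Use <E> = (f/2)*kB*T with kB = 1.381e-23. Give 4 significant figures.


Step 1: f/2 = 10/2 = 5
Step 2: kB*T = 1.381e-23 * 1705.3 = 2.355e-20
Step 3: <E> = 5 * 2.355e-20 = 1.178e-19 J

1.178e-19


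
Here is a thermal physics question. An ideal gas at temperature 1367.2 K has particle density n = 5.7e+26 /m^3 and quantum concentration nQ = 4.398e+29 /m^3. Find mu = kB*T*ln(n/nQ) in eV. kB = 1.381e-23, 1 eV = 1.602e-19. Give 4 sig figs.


Step 1: n/nQ = 5.7e+26/4.398e+29 = 0.001296
Step 2: ln(n/nQ) = -6.648
Step 3: mu = kB*T*ln(n/nQ) = 1.888e-20*-6.648 = -1.255e-19 J
Step 4: Convert to eV: -1.255e-19/1.602e-19 = -0.7836 eV

-0.7836


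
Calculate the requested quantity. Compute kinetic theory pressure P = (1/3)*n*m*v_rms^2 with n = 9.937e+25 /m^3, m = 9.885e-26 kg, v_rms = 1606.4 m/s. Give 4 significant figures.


Step 1: v_rms^2 = 1606.4^2 = 2.581e+06
Step 2: n*m = 9.937e+25*9.885e-26 = 9.823
Step 3: P = (1/3)*9.823*2.581e+06 = 8.449e+06 Pa

8.449e+06


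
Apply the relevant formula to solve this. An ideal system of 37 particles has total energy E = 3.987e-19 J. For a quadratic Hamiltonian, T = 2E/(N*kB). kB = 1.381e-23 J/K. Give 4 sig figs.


Step 1: Numerator = 2*E = 2*3.987e-19 = 7.974e-19 J
Step 2: Denominator = N*kB = 37*1.381e-23 = 5.11e-22
Step 3: T = 7.974e-19 / 5.11e-22 = 1561 K

1561


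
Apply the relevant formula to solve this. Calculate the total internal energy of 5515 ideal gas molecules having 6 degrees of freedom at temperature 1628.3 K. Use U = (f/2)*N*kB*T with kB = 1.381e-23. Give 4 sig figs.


Step 1: f/2 = 6/2 = 3.0
Step 2: N*kB*T = 5515*1.381e-23*1628.3 = 1.24e-16
Step 3: U = 3.0 * 1.24e-16 = 3.72e-16 J

3.72e-16


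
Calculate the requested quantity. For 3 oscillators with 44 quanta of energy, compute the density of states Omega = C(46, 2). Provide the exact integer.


Step 1: Use binomial coefficient C(46, 2)
Step 2: Numerator = 46! / 44!
Step 3: Denominator = 2!
Step 4: Omega = 1035

1035


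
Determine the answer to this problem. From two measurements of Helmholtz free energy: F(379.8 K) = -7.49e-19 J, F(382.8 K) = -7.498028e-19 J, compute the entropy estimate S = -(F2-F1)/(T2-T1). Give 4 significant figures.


Step 1: dF = F2 - F1 = -7.498028e-19 - (-7.49e-19) = -8.028e-22 J
Step 2: dT = T2 - T1 = 382.8 - 379.8 = 3 K
Step 3: S = -dF/dT = -(-8.028e-22)/3 = 2.676e-22 J/K

2.676e-22


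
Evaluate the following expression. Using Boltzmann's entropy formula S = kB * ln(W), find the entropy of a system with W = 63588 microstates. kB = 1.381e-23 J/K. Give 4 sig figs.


Step 1: ln(W) = ln(63588) = 11.06
Step 2: S = kB * ln(W) = 1.381e-23 * 11.06
Step 3: S = 1.527e-22 J/K

1.527e-22


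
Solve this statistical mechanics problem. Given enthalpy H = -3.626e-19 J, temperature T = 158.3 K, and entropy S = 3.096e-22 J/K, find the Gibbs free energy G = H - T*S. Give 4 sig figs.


Step 1: T*S = 158.3 * 3.096e-22 = 4.901e-20 J
Step 2: G = H - T*S = -3.626e-19 - 4.901e-20
Step 3: G = -4.116e-19 J

-4.116e-19


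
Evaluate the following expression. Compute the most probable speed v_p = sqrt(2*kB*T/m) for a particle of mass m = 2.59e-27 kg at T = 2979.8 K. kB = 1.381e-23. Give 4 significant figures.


Step 1: Numerator = 2*kB*T = 2*1.381e-23*2979.8 = 8.23e-20
Step 2: Ratio = 8.23e-20 / 2.59e-27 = 3.178e+07
Step 3: v_p = sqrt(3.178e+07) = 5637 m/s

5637


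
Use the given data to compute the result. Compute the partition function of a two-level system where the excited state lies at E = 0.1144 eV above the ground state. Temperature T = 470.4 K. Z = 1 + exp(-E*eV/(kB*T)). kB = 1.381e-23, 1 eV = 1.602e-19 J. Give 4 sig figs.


Step 1: Compute beta*E = E*eV/(kB*T) = 0.1144*1.602e-19/(1.381e-23*470.4) = 2.821
Step 2: exp(-beta*E) = exp(-2.821) = 0.05954
Step 3: Z = 1 + 0.05954 = 1.06

1.06


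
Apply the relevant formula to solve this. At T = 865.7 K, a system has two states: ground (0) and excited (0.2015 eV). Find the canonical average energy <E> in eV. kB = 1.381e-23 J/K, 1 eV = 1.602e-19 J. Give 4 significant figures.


Step 1: beta*E = 0.2015*1.602e-19/(1.381e-23*865.7) = 2.7
Step 2: exp(-beta*E) = 0.0672
Step 3: <E> = 0.2015*0.0672/(1+0.0672) = 0.01269 eV

0.01269


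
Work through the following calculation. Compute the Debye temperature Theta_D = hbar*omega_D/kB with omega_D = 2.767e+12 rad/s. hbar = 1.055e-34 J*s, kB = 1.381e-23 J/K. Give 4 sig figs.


Step 1: hbar*omega_D = 1.055e-34 * 2.767e+12 = 2.919e-22 J
Step 2: Theta_D = 2.919e-22 / 1.381e-23
Step 3: Theta_D = 21.14 K

21.14


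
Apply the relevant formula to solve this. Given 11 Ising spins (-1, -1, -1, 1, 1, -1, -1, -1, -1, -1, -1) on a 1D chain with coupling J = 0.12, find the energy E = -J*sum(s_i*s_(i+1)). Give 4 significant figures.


Step 1: Nearest-neighbor products: 1, 1, -1, 1, -1, 1, 1, 1, 1, 1
Step 2: Sum of products = 6
Step 3: E = -0.12 * 6 = -0.72

-0.72


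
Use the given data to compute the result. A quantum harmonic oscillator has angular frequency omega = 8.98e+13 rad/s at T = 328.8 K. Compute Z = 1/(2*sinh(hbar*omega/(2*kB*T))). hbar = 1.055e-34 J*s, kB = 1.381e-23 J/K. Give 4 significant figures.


Step 1: Compute x = hbar*omega/(kB*T) = 1.055e-34*8.98e+13/(1.381e-23*328.8) = 2.086
Step 2: x/2 = 1.043
Step 3: sinh(x/2) = 1.243
Step 4: Z = 1/(2*1.243) = 0.4023

0.4023


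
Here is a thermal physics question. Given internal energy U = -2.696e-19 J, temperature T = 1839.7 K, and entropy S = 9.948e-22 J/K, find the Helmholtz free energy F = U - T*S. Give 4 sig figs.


Step 1: T*S = 1839.7 * 9.948e-22 = 1.83e-18 J
Step 2: F = U - T*S = -2.696e-19 - 1.83e-18
Step 3: F = -2.1e-18 J

-2.1e-18


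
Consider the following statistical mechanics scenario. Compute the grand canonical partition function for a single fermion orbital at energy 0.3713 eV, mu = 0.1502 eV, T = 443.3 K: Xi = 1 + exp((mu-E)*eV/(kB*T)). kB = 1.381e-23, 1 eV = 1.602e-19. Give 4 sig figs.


Step 1: (mu - E) = 0.1502 - 0.3713 = -0.2211 eV
Step 2: x = (mu-E)*eV/(kB*T) = -0.2211*1.602e-19/(1.381e-23*443.3) = -5.786
Step 3: exp(x) = 0.003071
Step 4: Xi = 1 + 0.003071 = 1.003

1.003


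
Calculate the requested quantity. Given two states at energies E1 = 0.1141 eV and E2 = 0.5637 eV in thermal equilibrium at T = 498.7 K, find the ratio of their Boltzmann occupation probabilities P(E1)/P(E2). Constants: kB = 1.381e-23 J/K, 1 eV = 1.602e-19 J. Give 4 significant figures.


Step 1: Compute energy difference dE = E1 - E2 = 0.1141 - 0.5637 = -0.4496 eV
Step 2: Convert to Joules: dE_J = -0.4496 * 1.602e-19 = -7.203e-20 J
Step 3: Compute exponent = -dE_J / (kB * T) = -(-7.203e-20) / (1.381e-23 * 498.7) = 10.46
Step 4: P(E1)/P(E2) = exp(10.46) = 3.483e+04

3.483e+04


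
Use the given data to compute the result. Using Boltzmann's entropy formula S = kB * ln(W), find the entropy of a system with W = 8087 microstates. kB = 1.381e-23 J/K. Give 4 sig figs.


Step 1: ln(W) = ln(8087) = 8.998
Step 2: S = kB * ln(W) = 1.381e-23 * 8.998
Step 3: S = 1.243e-22 J/K

1.243e-22


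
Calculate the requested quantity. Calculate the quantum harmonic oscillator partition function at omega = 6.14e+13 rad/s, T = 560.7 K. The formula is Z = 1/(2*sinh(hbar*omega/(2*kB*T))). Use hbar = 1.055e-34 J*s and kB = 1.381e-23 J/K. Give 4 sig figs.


Step 1: Compute x = hbar*omega/(kB*T) = 1.055e-34*6.14e+13/(1.381e-23*560.7) = 0.8366
Step 2: x/2 = 0.4183
Step 3: sinh(x/2) = 0.4306
Step 4: Z = 1/(2*0.4306) = 1.161

1.161


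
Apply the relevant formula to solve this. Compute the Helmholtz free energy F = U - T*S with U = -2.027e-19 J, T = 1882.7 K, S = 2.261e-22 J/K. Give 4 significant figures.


Step 1: T*S = 1882.7 * 2.261e-22 = 4.257e-19 J
Step 2: F = U - T*S = -2.027e-19 - 4.257e-19
Step 3: F = -6.284e-19 J

-6.284e-19


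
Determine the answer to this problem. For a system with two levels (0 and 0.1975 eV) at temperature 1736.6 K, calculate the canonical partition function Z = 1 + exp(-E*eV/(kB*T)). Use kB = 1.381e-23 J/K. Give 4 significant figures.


Step 1: Compute beta*E = E*eV/(kB*T) = 0.1975*1.602e-19/(1.381e-23*1736.6) = 1.319
Step 2: exp(-beta*E) = exp(-1.319) = 0.2673
Step 3: Z = 1 + 0.2673 = 1.267

1.267
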